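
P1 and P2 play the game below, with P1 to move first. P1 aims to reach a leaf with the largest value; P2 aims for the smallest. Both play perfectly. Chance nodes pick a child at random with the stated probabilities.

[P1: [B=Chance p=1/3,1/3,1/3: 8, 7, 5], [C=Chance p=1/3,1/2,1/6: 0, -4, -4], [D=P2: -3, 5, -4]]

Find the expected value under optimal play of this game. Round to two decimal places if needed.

B (Chance): 1/3·8 + 1/3·7 + 1/3·5 = 6.67
C (Chance): 1/3·0 + 1/2·-4 + 1/6·-4 = -2.67
D (P2): min(-3, 5, -4) = -4
Root (P1): max(6.67, -2.67, -4) = 6.67

6.67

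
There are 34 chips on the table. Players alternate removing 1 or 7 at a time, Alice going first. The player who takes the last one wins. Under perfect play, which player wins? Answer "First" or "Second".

Second

W/L table (W = player to move can force a win):
i:   0  1  2  3  4  5  6  7  8  9 10 11 12 13 14 15 16 17 18 19 20 21 22 23 24 25 26 27 28 29 30 31 32 33 34
     L  W  L  W  L  W  L  W  L  W  L  W  L  W  L  W  L  W  L  W  L  W  L  W  L  W  L  W  L  W  L  W  L  W  L
Position 34 is L, so the second player wins.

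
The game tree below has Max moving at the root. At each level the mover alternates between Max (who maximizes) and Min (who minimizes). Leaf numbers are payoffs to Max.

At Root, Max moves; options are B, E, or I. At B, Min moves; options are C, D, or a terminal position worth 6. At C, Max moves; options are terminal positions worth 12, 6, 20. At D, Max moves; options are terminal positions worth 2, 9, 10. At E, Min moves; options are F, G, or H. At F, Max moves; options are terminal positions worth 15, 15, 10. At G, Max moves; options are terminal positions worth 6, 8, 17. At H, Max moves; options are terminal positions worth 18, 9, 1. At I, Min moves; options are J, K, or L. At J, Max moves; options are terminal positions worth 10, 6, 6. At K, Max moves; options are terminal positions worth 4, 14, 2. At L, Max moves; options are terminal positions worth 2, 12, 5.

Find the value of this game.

C (Max): max(12, 6, 20) = 20
D (Max): max(2, 9, 10) = 10
B (Min): min(20, 10, 6) = 6
F (Max): max(15, 15, 10) = 15
G (Max): max(6, 8, 17) = 17
H (Max): max(18, 9, 1) = 18
E (Min): min(15, 17, 18) = 15
J (Max): max(10, 6, 6) = 10
K (Max): max(4, 14, 2) = 14
L (Max): max(2, 12, 5) = 12
I (Min): min(10, 14, 12) = 10
Root (Max): max(6, 15, 10) = 15

15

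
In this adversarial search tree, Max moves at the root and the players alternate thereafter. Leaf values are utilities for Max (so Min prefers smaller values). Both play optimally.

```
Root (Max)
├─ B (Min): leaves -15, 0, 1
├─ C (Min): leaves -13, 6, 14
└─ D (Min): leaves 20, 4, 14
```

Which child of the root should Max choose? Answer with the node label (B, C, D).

D

B (Min): min(-15, 0, 1) = -15
C (Min): min(-13, 6, 14) = -13
D (Min): min(20, 4, 14) = 4
Root (Max): max(-15, -13, 4) = 4
Max picks the child with the highest value: D (value 4).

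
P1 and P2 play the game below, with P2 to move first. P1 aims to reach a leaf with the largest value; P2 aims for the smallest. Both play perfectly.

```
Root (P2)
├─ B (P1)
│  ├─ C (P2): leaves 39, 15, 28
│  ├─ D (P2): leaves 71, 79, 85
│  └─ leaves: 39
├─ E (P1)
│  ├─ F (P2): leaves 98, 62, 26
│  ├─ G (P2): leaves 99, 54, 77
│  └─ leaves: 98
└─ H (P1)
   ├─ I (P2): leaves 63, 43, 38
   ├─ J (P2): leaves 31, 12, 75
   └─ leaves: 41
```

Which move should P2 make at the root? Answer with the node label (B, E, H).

H

C (P2): min(39, 15, 28) = 15
D (P2): min(71, 79, 85) = 71
B (P1): max(15, 71, 39) = 71
F (P2): min(98, 62, 26) = 26
G (P2): min(99, 54, 77) = 54
E (P1): max(26, 54, 98) = 98
I (P2): min(63, 43, 38) = 38
J (P2): min(31, 12, 75) = 12
H (P1): max(38, 12, 41) = 41
Root (P2): min(71, 98, 41) = 41
P2 picks the child with the lowest value: H (value 41).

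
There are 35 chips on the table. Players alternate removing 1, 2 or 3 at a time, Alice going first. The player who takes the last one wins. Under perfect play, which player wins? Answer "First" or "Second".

First

W/L table (W = player to move can force a win):
i:   0  1  2  3  4  5  6  7  8  9 10 11 12 13 14 15 16 17 18 19 20 21 22 23 24 25 26 27 28 29 30 31 32 33 34 35
     L  W  W  W  L  W  W  W  L  W  W  W  L  W  W  W  L  W  W  W  L  W  W  W  L  W  W  W  L  W  W  W  L  W  W  W
Position 35 is W, so the first player wins.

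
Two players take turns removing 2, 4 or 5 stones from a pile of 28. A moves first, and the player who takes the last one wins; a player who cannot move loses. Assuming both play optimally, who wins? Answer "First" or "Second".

W/L table (W = player to move can force a win):
i:   0  1  2  3  4  5  6  7  8  9 10 11 12 13 14 15 16 17 18 19 20 21 22 23 24 25 26 27 28
     L  L  W  W  W  W  W  L  L  W  W  W  W  W  L  L  W  W  W  W  W  L  L  W  W  W  W  W  L
Position 28 is L, so the second player wins.

Second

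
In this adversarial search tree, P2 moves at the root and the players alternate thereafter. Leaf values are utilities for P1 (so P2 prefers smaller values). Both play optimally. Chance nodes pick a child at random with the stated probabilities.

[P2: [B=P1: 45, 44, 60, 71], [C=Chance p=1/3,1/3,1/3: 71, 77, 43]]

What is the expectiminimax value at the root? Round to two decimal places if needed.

B (P1): max(45, 44, 60, 71) = 71
C (Chance): 1/3·71 + 1/3·77 + 1/3·43 = 63.67
Root (P2): min(71, 63.67) = 63.67

63.67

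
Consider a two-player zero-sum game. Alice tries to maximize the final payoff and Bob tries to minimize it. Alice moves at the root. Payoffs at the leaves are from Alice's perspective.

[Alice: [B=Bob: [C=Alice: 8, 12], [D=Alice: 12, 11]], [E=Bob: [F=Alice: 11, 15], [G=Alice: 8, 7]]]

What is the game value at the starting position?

12

C (Alice): max(8, 12) = 12
D (Alice): max(12, 11) = 12
B (Bob): min(12, 12) = 12
F (Alice): max(11, 15) = 15
G (Alice): max(8, 7) = 8
E (Bob): min(15, 8) = 8
Root (Alice): max(12, 8) = 12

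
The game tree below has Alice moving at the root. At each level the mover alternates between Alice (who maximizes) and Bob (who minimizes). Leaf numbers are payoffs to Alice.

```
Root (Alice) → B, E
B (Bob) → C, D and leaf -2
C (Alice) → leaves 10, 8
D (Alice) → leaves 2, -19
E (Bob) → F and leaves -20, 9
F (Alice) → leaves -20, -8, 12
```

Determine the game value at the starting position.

C (Alice): max(10, 8) = 10
D (Alice): max(2, -19) = 2
B (Bob): min(10, 2, -2) = -2
F (Alice): max(-20, -8, 12) = 12
E (Bob): min(12, -20, 9) = -20
Root (Alice): max(-2, -20) = -2

-2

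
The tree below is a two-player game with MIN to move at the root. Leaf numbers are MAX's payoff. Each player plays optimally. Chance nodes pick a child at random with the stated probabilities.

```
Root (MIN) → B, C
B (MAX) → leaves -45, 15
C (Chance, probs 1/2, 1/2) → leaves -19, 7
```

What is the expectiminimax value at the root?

-6

B (MAX): max(-45, 15) = 15
C (Chance): 1/2·-19 + 1/2·7 = -6
Root (MIN): min(15, -6) = -6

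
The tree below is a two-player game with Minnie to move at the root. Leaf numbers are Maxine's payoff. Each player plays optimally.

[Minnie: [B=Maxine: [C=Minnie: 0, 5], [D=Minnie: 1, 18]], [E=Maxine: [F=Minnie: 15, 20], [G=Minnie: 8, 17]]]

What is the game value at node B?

C: min(0, 5) = 0
D: min(1, 18) = 1
B: max(0, 1) = 1

1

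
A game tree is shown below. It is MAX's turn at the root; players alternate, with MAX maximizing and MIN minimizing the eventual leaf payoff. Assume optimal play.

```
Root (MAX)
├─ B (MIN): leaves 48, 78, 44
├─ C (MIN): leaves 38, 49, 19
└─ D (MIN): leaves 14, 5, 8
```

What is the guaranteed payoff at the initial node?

B (MIN): min(48, 78, 44) = 44
C (MIN): min(38, 49, 19) = 19
D (MIN): min(14, 5, 8) = 5
Root (MAX): max(44, 19, 5) = 44

44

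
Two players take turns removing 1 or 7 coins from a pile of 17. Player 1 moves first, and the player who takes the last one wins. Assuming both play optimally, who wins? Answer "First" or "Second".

First

Mark each pile size as W (mover wins) or L (mover loses):
i:   0  1  2  3  4  5  6  7  8  9 10 11 12 13 14 15 16 17
     L  W  L  W  L  W  L  W  L  W  L  W  L  W  L  W  L  W
Position 17 is W, so the first player wins.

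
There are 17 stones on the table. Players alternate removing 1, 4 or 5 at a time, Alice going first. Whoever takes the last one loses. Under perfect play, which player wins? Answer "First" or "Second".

Second

W/L table (W = player to move can force a win):
i:   0  1  2  3  4  5  6  7  8  9 10 11 12 13 14 15 16 17
     W  L  W  L  W  W  W  W  W  L  W  L  W  W  W  W  W  L
Position 17 is L, so the second player wins.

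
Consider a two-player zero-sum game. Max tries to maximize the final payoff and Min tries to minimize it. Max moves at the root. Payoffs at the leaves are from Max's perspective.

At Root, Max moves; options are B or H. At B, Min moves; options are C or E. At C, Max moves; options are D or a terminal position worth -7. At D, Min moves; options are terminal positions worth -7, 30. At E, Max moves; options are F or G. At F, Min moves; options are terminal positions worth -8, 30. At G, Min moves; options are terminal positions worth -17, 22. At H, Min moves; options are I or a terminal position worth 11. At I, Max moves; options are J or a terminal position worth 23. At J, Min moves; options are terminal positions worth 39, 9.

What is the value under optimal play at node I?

J: min(39, 9) = 9
I: max(9, 23) = 23

23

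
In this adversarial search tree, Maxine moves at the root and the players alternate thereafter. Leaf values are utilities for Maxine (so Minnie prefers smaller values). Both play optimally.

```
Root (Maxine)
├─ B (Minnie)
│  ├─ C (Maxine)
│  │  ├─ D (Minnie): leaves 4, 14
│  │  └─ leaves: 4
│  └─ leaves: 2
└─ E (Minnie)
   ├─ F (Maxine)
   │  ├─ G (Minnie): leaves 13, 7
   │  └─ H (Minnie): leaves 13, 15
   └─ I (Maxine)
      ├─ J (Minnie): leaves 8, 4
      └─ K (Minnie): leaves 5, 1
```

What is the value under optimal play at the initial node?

D (Minnie): min(4, 14) = 4
C (Maxine): max(4, 4) = 4
B (Minnie): min(4, 2) = 2
G (Minnie): min(13, 7) = 7
H (Minnie): min(13, 15) = 13
F (Maxine): max(7, 13) = 13
J (Minnie): min(8, 4) = 4
K (Minnie): min(5, 1) = 1
I (Maxine): max(4, 1) = 4
E (Minnie): min(13, 4) = 4
Root (Maxine): max(2, 4) = 4

4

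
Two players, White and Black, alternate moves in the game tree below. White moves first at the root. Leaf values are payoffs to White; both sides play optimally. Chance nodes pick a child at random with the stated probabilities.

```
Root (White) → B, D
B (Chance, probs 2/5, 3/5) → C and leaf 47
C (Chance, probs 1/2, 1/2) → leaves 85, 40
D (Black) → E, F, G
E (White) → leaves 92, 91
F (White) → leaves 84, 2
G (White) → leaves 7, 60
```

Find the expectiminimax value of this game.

60

C (Chance): 1/2·85 + 1/2·40 = 62.5
B (Chance): 2/5·62.5 + 3/5·47 = 53.2
E (White): max(92, 91) = 92
F (White): max(84, 2) = 84
G (White): max(7, 60) = 60
D (Black): min(92, 84, 60) = 60
Root (White): max(53.2, 60) = 60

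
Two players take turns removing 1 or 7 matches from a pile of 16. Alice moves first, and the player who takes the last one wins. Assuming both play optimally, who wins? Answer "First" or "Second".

Second

W/L table (W = player to move can force a win):
i:   0  1  2  3  4  5  6  7  8  9 10 11 12 13 14 15 16
     L  W  L  W  L  W  L  W  L  W  L  W  L  W  L  W  L
Position 16 is L, so the second player wins.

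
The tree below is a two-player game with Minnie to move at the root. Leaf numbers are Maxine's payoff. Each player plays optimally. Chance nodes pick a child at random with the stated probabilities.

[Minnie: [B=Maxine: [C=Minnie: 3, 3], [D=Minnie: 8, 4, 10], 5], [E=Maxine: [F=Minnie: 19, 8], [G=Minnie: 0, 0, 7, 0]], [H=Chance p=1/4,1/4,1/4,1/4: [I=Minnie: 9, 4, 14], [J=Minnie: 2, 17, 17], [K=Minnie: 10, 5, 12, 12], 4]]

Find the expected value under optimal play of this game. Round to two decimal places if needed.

3.75

C (Minnie): min(3, 3) = 3
D (Minnie): min(8, 4, 10) = 4
B (Maxine): max(3, 4, 5) = 5
F (Minnie): min(19, 8) = 8
G (Minnie): min(0, 0, 7, 0) = 0
E (Maxine): max(8, 0) = 8
I (Minnie): min(9, 4, 14) = 4
J (Minnie): min(2, 17, 17) = 2
K (Minnie): min(10, 5, 12, 12) = 5
H (Chance): 1/4·4 + 1/4·2 + 1/4·5 + 1/4·4 = 3.75
Root (Minnie): min(5, 8, 3.75) = 3.75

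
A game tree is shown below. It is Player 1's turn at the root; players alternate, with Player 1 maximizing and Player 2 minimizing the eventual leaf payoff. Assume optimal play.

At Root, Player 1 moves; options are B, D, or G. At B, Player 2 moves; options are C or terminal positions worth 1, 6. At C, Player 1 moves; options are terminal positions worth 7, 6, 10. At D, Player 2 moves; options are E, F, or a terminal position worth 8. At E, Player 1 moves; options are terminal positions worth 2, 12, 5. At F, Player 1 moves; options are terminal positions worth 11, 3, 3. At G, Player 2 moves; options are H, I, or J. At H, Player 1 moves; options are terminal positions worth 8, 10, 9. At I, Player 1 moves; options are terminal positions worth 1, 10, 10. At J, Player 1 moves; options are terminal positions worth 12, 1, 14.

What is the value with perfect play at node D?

E: max(2, 12, 5) = 12
F: max(11, 3, 3) = 11
D: min(12, 11, 8) = 8

8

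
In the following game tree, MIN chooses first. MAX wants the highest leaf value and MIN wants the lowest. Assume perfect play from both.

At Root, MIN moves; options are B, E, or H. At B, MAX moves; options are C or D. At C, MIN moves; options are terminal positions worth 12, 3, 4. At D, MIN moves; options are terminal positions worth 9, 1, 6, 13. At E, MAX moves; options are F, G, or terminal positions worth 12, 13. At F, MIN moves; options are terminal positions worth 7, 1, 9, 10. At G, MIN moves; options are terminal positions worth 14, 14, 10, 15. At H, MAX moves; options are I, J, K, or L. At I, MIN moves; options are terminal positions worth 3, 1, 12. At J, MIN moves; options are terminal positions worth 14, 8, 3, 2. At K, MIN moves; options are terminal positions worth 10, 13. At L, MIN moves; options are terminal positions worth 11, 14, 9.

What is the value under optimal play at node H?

I: min(3, 1, 12) = 1
J: min(14, 8, 3, 2) = 2
K: min(10, 13) = 10
L: min(11, 14, 9) = 9
H: max(1, 2, 10, 9) = 10

10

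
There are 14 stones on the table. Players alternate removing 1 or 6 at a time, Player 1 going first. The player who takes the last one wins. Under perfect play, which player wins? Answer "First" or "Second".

W/L table (W = player to move can force a win):
i:   0  1  2  3  4  5  6  7  8  9 10 11 12 13 14
     L  W  L  W  L  W  W  L  W  L  W  L  W  W  L
Position 14 is L, so the second player wins.

Second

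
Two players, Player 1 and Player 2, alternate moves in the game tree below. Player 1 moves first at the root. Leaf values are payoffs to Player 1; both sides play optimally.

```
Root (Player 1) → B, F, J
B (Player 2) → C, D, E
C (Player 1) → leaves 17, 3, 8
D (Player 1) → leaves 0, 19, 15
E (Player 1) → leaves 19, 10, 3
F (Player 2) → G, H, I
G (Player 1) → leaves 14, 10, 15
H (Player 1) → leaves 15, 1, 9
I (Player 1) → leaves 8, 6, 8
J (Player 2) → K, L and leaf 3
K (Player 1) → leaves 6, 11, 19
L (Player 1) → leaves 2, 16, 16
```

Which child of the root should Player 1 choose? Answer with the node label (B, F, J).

C (Player 1): max(17, 3, 8) = 17
D (Player 1): max(0, 19, 15) = 19
E (Player 1): max(19, 10, 3) = 19
B (Player 2): min(17, 19, 19) = 17
G (Player 1): max(14, 10, 15) = 15
H (Player 1): max(15, 1, 9) = 15
I (Player 1): max(8, 6, 8) = 8
F (Player 2): min(15, 15, 8) = 8
K (Player 1): max(6, 11, 19) = 19
L (Player 1): max(2, 16, 16) = 16
J (Player 2): min(19, 16, 3) = 3
Root (Player 1): max(17, 8, 3) = 17
Player 1 picks the child with the highest value: B (value 17).

B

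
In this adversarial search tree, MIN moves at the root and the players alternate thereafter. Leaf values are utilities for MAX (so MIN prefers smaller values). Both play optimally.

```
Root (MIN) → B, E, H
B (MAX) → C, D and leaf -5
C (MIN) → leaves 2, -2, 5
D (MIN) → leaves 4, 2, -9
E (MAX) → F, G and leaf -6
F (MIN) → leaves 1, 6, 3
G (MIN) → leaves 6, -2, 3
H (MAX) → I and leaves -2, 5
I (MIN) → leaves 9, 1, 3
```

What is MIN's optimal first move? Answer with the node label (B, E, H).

C (MIN): min(2, -2, 5) = -2
D (MIN): min(4, 2, -9) = -9
B (MAX): max(-2, -9, -5) = -2
F (MIN): min(1, 6, 3) = 1
G (MIN): min(6, -2, 3) = -2
E (MAX): max(1, -2, -6) = 1
I (MIN): min(9, 1, 3) = 1
H (MAX): max(1, -2, 5) = 5
Root (MIN): min(-2, 1, 5) = -2
MIN picks the child with the lowest value: B (value -2).

B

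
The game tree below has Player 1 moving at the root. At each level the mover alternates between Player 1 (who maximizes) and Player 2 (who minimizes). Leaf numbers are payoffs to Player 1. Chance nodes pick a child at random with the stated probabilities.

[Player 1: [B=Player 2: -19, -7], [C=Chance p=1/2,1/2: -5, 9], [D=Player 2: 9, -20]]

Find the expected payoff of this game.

2

B (Player 2): min(-19, -7) = -19
C (Chance): 1/2·-5 + 1/2·9 = 2
D (Player 2): min(9, -20) = -20
Root (Player 1): max(-19, 2, -20) = 2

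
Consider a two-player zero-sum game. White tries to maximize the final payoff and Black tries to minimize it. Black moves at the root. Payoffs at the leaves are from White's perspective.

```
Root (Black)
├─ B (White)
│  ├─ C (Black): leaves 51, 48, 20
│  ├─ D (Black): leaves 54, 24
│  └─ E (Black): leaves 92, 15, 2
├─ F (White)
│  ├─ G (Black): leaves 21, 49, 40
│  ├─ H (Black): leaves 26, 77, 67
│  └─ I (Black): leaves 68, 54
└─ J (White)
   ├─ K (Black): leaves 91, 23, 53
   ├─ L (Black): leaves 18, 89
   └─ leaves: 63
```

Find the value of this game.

C (Black): min(51, 48, 20) = 20
D (Black): min(54, 24) = 24
E (Black): min(92, 15, 2) = 2
B (White): max(20, 24, 2) = 24
G (Black): min(21, 49, 40) = 21
H (Black): min(26, 77, 67) = 26
I (Black): min(68, 54) = 54
F (White): max(21, 26, 54) = 54
K (Black): min(91, 23, 53) = 23
L (Black): min(18, 89) = 18
J (White): max(23, 18, 63) = 63
Root (Black): min(24, 54, 63) = 24

24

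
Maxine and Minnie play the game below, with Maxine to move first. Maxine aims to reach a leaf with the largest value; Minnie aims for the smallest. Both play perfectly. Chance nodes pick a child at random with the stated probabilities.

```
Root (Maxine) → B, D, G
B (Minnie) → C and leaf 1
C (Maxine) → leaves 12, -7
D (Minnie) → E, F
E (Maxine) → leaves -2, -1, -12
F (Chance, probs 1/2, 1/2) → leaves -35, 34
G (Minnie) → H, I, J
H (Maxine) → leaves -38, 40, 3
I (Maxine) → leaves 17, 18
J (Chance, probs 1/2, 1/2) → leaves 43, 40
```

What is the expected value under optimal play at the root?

C (Maxine): max(12, -7) = 12
B (Minnie): min(12, 1) = 1
E (Maxine): max(-2, -1, -12) = -1
F (Chance): 1/2·-35 + 1/2·34 = -0.5
D (Minnie): min(-1, -0.5) = -1
H (Maxine): max(-38, 40, 3) = 40
I (Maxine): max(17, 18) = 18
J (Chance): 1/2·43 + 1/2·40 = 41.5
G (Minnie): min(40, 18, 41.5) = 18
Root (Maxine): max(1, -1, 18) = 18

18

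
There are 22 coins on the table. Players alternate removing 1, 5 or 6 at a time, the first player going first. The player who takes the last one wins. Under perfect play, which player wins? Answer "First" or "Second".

Mark each pile size as W (mover wins) or L (mover loses):
i:   0  1  2  3  4  5  6  7  8  9 10 11 12 13 14 15 16 17 18 19 20 21 22
     L  W  L  W  L  W  W  W  W  W  W  L  W  L  W  L  W  W  W  W  W  W  L
Position 22 is L, so the second player wins.

Second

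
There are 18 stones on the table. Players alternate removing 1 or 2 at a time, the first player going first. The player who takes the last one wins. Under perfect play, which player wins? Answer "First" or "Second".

i:   0  1  2  3  4  5  6  7  8  9 10 11 12 13 14 15 16 17 18
     L  W  W  L  W  W  L  W  W  L  W  W  L  W  W  L  W  W  L
Position 18 is L, so the second player wins.

Second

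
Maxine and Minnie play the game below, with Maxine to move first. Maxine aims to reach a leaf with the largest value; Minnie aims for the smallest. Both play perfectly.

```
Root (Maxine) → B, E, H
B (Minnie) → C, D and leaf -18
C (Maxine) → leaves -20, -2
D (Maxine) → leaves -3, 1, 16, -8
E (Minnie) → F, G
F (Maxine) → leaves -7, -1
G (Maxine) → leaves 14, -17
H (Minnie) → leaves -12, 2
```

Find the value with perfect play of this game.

C (Maxine): max(-20, -2) = -2
D (Maxine): max(-3, 1, 16, -8) = 16
B (Minnie): min(-2, 16, -18) = -18
F (Maxine): max(-7, -1) = -1
G (Maxine): max(14, -17) = 14
E (Minnie): min(-1, 14) = -1
H (Minnie): min(-12, 2) = -12
Root (Maxine): max(-18, -1, -12) = -1

-1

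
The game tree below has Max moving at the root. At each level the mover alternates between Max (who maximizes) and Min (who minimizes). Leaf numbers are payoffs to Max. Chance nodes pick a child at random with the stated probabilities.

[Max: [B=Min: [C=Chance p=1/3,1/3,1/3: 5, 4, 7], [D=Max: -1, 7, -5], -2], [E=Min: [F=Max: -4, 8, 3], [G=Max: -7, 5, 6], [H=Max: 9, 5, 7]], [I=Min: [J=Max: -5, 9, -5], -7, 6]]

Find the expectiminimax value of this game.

C (Chance): 1/3·5 + 1/3·4 + 1/3·7 = 5.33
D (Max): max(-1, 7, -5) = 7
B (Min): min(5.33, 7, -2) = -2
F (Max): max(-4, 8, 3) = 8
G (Max): max(-7, 5, 6) = 6
H (Max): max(9, 5, 7) = 9
E (Min): min(8, 6, 9) = 6
J (Max): max(-5, 9, -5) = 9
I (Min): min(9, -7, 6) = -7
Root (Max): max(-2, 6, -7) = 6

6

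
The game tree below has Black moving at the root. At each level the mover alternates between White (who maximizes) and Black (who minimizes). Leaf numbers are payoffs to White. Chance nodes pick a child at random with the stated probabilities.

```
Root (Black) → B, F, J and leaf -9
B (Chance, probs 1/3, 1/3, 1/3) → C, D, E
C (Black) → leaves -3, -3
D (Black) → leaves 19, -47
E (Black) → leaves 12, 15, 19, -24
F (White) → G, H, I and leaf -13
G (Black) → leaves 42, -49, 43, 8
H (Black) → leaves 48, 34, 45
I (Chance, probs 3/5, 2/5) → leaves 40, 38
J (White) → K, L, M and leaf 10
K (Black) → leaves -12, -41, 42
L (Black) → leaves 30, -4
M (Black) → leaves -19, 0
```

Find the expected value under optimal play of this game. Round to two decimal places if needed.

C (Black): min(-3, -3) = -3
D (Black): min(19, -47) = -47
E (Black): min(12, 15, 19, -24) = -24
B (Chance): 1/3·-3 + 1/3·-47 + 1/3·-24 = -24.67
G (Black): min(42, -49, 43, 8) = -49
H (Black): min(48, 34, 45) = 34
I (Chance): 3/5·40 + 2/5·38 = 39.2
F (White): max(-49, 34, 39.2, -13) = 39.2
K (Black): min(-12, -41, 42) = -41
L (Black): min(30, -4) = -4
M (Black): min(-19, 0) = -19
J (White): max(-41, -4, -19, 10) = 10
Root (Black): min(-24.67, 39.2, 10, -9) = -24.67

-24.67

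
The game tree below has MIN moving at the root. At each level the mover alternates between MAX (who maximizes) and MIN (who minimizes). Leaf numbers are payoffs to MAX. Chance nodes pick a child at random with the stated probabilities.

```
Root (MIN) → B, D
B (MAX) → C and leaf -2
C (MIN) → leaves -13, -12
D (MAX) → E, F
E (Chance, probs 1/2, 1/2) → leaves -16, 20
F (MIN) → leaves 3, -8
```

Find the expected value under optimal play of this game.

C (MIN): min(-13, -12) = -13
B (MAX): max(-13, -2) = -2
E (Chance): 1/2·-16 + 1/2·20 = 2
F (MIN): min(3, -8) = -8
D (MAX): max(2, -8) = 2
Root (MIN): min(-2, 2) = -2

-2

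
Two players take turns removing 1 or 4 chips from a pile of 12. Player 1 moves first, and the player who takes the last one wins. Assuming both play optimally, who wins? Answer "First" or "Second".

Second

Compute winning (W) and losing (L) positions by backward induction:
i:   0  1  2  3  4  5  6  7  8  9 10 11 12
     L  W  L  W  W  L  W  L  W  W  L  W  L
Position 12 is L, so the second player wins.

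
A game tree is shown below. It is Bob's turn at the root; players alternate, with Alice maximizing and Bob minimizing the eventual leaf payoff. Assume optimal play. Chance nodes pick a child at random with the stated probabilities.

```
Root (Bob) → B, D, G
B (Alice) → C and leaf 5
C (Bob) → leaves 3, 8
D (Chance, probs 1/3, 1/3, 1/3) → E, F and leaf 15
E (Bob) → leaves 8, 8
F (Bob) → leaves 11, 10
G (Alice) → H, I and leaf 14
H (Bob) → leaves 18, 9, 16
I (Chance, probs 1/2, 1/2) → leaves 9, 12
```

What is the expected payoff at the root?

C (Bob): min(3, 8) = 3
B (Alice): max(3, 5) = 5
E (Bob): min(8, 8) = 8
F (Bob): min(11, 10) = 10
D (Chance): 1/3·8 + 1/3·10 + 1/3·15 = 11
H (Bob): min(18, 9, 16) = 9
I (Chance): 1/2·9 + 1/2·12 = 10.5
G (Alice): max(9, 10.5, 14) = 14
Root (Bob): min(5, 11, 14) = 5

5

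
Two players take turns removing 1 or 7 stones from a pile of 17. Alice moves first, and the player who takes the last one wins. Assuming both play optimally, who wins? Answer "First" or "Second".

Compute winning (W) and losing (L) positions by backward induction:
i:   0  1  2  3  4  5  6  7  8  9 10 11 12 13 14 15 16 17
     L  W  L  W  L  W  L  W  L  W  L  W  L  W  L  W  L  W
Position 17 is W, so the first player wins.

First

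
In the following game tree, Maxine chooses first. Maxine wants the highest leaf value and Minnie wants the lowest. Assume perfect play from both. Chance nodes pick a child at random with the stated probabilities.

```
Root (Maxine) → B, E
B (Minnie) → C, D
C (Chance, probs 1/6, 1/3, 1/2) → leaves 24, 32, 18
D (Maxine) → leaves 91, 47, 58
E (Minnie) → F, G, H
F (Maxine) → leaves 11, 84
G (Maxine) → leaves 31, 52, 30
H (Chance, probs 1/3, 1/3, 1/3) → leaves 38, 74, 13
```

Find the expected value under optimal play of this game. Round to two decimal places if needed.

41.67

C (Chance): 1/6·24 + 1/3·32 + 1/2·18 = 23.67
D (Maxine): max(91, 47, 58) = 91
B (Minnie): min(23.67, 91) = 23.67
F (Maxine): max(11, 84) = 84
G (Maxine): max(31, 52, 30) = 52
H (Chance): 1/3·38 + 1/3·74 + 1/3·13 = 41.67
E (Minnie): min(84, 52, 41.67) = 41.67
Root (Maxine): max(23.67, 41.67) = 41.67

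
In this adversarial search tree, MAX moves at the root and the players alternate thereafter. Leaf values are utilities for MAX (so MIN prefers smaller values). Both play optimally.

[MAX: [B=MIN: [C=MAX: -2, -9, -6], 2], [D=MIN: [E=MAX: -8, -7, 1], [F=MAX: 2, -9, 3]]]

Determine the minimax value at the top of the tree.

1

C (MAX): max(-2, -9, -6) = -2
B (MIN): min(-2, 2) = -2
E (MAX): max(-8, -7, 1) = 1
F (MAX): max(2, -9, 3) = 3
D (MIN): min(1, 3) = 1
Root (MAX): max(-2, 1) = 1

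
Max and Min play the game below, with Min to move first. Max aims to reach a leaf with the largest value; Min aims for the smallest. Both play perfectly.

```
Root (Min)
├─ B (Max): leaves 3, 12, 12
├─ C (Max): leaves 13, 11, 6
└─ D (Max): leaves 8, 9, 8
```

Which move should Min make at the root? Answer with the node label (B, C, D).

B (Max): max(3, 12, 12) = 12
C (Max): max(13, 11, 6) = 13
D (Max): max(8, 9, 8) = 9
Root (Min): min(12, 13, 9) = 9
Min picks the child with the lowest value: D (value 9).

D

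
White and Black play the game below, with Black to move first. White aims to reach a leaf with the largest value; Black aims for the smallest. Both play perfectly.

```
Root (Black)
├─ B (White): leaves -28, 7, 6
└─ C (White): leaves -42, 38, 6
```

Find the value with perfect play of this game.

B (White): max(-28, 7, 6) = 7
C (White): max(-42, 38, 6) = 38
Root (Black): min(7, 38) = 7

7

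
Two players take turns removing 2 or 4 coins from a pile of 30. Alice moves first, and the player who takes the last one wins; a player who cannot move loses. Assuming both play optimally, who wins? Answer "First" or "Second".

Second

Positions where the player to move wins (W) vs loses (L):
i:   0  1  2  3  4  5  6  7  8  9 10 11 12 13 14 15 16 17 18 19 20 21 22 23 24 25 26 27 28 29 30
     L  L  W  W  W  W  L  L  W  W  W  W  L  L  W  W  W  W  L  L  W  W  W  W  L  L  W  W  W  W  L
Position 30 is L, so the second player wins.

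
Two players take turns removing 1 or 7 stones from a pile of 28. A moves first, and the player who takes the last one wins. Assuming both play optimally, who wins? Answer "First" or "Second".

Second

W/L table (W = player to move can force a win):
i:   0  1  2  3  4  5  6  7  8  9 10 11 12 13 14 15 16 17 18 19 20 21 22 23 24 25 26 27 28
     L  W  L  W  L  W  L  W  L  W  L  W  L  W  L  W  L  W  L  W  L  W  L  W  L  W  L  W  L
Position 28 is L, so the second player wins.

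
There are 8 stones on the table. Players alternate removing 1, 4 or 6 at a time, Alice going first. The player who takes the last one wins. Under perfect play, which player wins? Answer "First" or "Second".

W/L table (W = player to move can force a win):
i:   0  1  2  3  4  5  6  7  8
     L  W  L  W  W  L  W  L  W
Position 8 is W, so the first player wins.

First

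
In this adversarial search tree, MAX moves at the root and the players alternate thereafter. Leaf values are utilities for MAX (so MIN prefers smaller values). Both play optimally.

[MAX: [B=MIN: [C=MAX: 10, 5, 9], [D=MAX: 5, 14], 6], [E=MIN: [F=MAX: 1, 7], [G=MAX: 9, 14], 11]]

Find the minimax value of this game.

C (MAX): max(10, 5, 9) = 10
D (MAX): max(5, 14) = 14
B (MIN): min(10, 14, 6) = 6
F (MAX): max(1, 7) = 7
G (MAX): max(9, 14) = 14
E (MIN): min(7, 14, 11) = 7
Root (MAX): max(6, 7) = 7

7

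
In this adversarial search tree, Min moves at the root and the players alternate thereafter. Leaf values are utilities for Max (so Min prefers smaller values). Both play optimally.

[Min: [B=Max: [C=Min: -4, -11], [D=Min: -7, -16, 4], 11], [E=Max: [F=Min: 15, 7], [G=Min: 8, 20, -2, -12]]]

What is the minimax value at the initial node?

7

C (Min): min(-4, -11) = -11
D (Min): min(-7, -16, 4) = -16
B (Max): max(-11, -16, 11) = 11
F (Min): min(15, 7) = 7
G (Min): min(8, 20, -2, -12) = -12
E (Max): max(7, -12) = 7
Root (Min): min(11, 7) = 7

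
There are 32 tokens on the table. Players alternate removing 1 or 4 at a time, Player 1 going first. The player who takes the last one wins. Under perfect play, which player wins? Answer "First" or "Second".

Second

W/L table (W = player to move can force a win):
i:   0  1  2  3  4  5  6  7  8  9 10 11 12 13 14 15 16 17 18 19 20 21 22 23 24 25 26 27 28 29 30 31 32
     L  W  L  W  W  L  W  L  W  W  L  W  L  W  W  L  W  L  W  W  L  W  L  W  W  L  W  L  W  W  L  W  L
Position 32 is L, so the second player wins.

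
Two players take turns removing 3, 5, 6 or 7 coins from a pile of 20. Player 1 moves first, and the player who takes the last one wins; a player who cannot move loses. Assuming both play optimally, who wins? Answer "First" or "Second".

Second

W/L table (W = player to move can force a win):
i:   0  1  2  3  4  5  6  7  8  9 10 11 12 13 14 15 16 17 18 19 20
     L  L  L  W  W  W  W  W  W  W  L  L  L  W  W  W  W  W  W  W  L
Position 20 is L, so the second player wins.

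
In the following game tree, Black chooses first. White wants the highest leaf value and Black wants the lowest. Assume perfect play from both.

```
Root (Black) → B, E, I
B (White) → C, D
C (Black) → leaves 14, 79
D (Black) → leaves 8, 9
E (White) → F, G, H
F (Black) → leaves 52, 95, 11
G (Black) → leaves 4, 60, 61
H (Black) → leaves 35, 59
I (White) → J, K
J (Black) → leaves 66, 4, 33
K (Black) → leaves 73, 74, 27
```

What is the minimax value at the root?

C (Black): min(14, 79) = 14
D (Black): min(8, 9) = 8
B (White): max(14, 8) = 14
F (Black): min(52, 95, 11) = 11
G (Black): min(4, 60, 61) = 4
H (Black): min(35, 59) = 35
E (White): max(11, 4, 35) = 35
J (Black): min(66, 4, 33) = 4
K (Black): min(73, 74, 27) = 27
I (White): max(4, 27) = 27
Root (Black): min(14, 35, 27) = 14

14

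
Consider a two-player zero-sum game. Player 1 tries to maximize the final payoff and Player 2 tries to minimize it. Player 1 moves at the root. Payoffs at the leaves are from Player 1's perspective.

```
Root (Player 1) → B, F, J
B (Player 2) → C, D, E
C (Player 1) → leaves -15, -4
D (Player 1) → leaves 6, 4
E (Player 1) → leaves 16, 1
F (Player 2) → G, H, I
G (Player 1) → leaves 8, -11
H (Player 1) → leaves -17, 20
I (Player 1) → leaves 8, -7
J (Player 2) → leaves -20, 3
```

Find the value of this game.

C (Player 1): max(-15, -4) = -4
D (Player 1): max(6, 4) = 6
E (Player 1): max(16, 1) = 16
B (Player 2): min(-4, 6, 16) = -4
G (Player 1): max(8, -11) = 8
H (Player 1): max(-17, 20) = 20
I (Player 1): max(8, -7) = 8
F (Player 2): min(8, 20, 8) = 8
J (Player 2): min(-20, 3) = -20
Root (Player 1): max(-4, 8, -20) = 8

8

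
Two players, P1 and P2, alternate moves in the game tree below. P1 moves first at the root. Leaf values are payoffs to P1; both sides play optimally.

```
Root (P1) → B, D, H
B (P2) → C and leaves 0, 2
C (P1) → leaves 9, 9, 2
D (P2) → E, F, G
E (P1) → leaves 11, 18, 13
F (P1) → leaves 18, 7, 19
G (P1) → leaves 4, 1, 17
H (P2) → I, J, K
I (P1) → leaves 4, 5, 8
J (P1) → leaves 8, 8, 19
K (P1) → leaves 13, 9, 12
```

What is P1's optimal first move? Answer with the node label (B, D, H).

C (P1): max(9, 9, 2) = 9
B (P2): min(9, 0, 2) = 0
E (P1): max(11, 18, 13) = 18
F (P1): max(18, 7, 19) = 19
G (P1): max(4, 1, 17) = 17
D (P2): min(18, 19, 17) = 17
I (P1): max(4, 5, 8) = 8
J (P1): max(8, 8, 19) = 19
K (P1): max(13, 9, 12) = 13
H (P2): min(8, 19, 13) = 8
Root (P1): max(0, 17, 8) = 17
P1 picks the child with the highest value: D (value 17).

D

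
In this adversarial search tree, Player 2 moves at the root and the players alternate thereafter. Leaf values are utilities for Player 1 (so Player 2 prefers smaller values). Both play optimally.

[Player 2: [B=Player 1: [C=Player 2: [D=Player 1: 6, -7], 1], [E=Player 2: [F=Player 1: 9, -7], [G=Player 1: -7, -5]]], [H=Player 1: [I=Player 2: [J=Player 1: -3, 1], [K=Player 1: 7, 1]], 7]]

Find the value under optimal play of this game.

1

D (Player 1): max(6, -7) = 6
C (Player 2): min(6, 1) = 1
F (Player 1): max(9, -7) = 9
G (Player 1): max(-7, -5) = -5
E (Player 2): min(9, -5) = -5
B (Player 1): max(1, -5) = 1
J (Player 1): max(-3, 1) = 1
K (Player 1): max(7, 1) = 7
I (Player 2): min(1, 7) = 1
H (Player 1): max(1, 7) = 7
Root (Player 2): min(1, 7) = 1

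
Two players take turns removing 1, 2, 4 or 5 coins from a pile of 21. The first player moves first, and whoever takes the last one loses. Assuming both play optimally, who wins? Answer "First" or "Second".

W/L table (W = player to move can force a win):
i:   0  1  2  3  4  5  6  7  8  9 10 11 12 13 14 15 16 17 18 19 20 21
     W  L  W  W  L  W  W  L  W  W  L  W  W  L  W  W  L  W  W  L  W  W
Position 21 is W, so the first player wins.

First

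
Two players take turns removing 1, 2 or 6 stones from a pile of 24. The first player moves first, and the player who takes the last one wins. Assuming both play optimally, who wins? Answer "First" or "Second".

Mark each pile size as W (mover wins) or L (mover loses):
i:   0  1  2  3  4  5  6  7  8  9 10 11 12 13 14 15 16 17 18 19 20 21 22 23 24
     L  W  W  L  W  W  W  L  W  W  L  W  W  W  L  W  W  L  W  W  W  L  W  W  L
Position 24 is L, so the second player wins.

Second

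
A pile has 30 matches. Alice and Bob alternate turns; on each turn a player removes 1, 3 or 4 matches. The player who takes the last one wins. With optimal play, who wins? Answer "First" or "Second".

i:   0  1  2  3  4  5  6  7  8  9 10 11 12 13 14 15 16 17 18 19 20 21 22 23 24 25 26 27 28 29 30
     L  W  L  W  W  W  W  L  W  L  W  W  W  W  L  W  L  W  W  W  W  L  W  L  W  W  W  W  L  W  L
Position 30 is L, so the second player wins.

Second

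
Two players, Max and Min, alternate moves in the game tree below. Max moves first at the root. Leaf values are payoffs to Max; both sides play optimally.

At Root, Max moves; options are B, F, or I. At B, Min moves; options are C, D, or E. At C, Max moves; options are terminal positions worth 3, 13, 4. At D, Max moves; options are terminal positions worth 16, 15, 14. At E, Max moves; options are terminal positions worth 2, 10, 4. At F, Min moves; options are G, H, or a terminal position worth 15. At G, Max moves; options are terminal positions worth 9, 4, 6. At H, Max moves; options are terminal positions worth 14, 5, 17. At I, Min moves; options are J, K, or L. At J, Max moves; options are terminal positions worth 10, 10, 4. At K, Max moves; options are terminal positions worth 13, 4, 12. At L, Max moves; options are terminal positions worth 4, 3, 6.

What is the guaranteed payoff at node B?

10

C: max(3, 13, 4) = 13
D: max(16, 15, 14) = 16
E: max(2, 10, 4) = 10
B: min(13, 16, 10) = 10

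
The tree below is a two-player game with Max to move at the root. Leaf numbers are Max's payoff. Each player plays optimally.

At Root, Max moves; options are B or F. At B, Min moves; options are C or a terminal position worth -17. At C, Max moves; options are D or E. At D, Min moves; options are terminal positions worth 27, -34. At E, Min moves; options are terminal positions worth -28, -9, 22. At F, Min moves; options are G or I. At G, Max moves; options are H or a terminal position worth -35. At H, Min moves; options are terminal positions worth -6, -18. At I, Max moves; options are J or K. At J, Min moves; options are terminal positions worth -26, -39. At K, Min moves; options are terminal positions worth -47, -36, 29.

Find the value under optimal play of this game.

D (Min): min(27, -34) = -34
E (Min): min(-28, -9, 22) = -28
C (Max): max(-34, -28) = -28
B (Min): min(-28, -17) = -28
H (Min): min(-6, -18) = -18
G (Max): max(-18, -35) = -18
J (Min): min(-26, -39) = -39
K (Min): min(-47, -36, 29) = -47
I (Max): max(-39, -47) = -39
F (Min): min(-18, -39) = -39
Root (Max): max(-28, -39) = -28

-28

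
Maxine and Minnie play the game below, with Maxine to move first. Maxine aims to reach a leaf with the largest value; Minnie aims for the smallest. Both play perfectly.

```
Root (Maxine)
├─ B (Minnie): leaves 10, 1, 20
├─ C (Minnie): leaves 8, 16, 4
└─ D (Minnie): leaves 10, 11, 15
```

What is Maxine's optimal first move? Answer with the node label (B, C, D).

D

B (Minnie): min(10, 1, 20) = 1
C (Minnie): min(8, 16, 4) = 4
D (Minnie): min(10, 11, 15) = 10
Root (Maxine): max(1, 4, 10) = 10
Maxine picks the child with the highest value: D (value 10).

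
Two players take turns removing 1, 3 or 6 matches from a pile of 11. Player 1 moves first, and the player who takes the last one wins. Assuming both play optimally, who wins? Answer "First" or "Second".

Mark each pile size as W (mover wins) or L (mover loses):
i:   0  1  2  3  4  5  6  7  8  9 10 11
     L  W  L  W  L  W  W  W  W  L  W  L
Position 11 is L, so the second player wins.

Second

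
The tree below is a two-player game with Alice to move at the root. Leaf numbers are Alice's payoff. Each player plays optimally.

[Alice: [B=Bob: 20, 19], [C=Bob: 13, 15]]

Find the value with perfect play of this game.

19

B (Bob): min(20, 19) = 19
C (Bob): min(13, 15) = 13
Root (Alice): max(19, 13) = 19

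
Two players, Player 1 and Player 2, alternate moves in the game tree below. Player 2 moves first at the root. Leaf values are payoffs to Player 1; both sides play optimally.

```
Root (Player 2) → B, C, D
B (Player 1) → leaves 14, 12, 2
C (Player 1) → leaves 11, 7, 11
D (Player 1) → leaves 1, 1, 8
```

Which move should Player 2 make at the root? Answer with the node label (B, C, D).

D

B (Player 1): max(14, 12, 2) = 14
C (Player 1): max(11, 7, 11) = 11
D (Player 1): max(1, 1, 8) = 8
Root (Player 2): min(14, 11, 8) = 8
Player 2 picks the child with the lowest value: D (value 8).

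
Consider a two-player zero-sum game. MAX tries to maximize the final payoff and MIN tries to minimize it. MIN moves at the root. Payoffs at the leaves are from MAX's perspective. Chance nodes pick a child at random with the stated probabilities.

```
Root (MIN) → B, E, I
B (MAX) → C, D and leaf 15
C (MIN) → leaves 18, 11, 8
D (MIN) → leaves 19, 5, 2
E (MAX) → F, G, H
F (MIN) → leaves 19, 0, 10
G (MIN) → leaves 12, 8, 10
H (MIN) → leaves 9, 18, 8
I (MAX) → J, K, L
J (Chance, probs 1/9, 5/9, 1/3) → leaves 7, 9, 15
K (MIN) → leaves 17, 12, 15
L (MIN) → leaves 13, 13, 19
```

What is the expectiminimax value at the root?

C (MIN): min(18, 11, 8) = 8
D (MIN): min(19, 5, 2) = 2
B (MAX): max(8, 2, 15) = 15
F (MIN): min(19, 0, 10) = 0
G (MIN): min(12, 8, 10) = 8
H (MIN): min(9, 18, 8) = 8
E (MAX): max(0, 8, 8) = 8
J (Chance): 1/9·7 + 5/9·9 + 1/3·15 = 10.78
K (MIN): min(17, 12, 15) = 12
L (MIN): min(13, 13, 19) = 13
I (MAX): max(10.78, 12, 13) = 13
Root (MIN): min(15, 8, 13) = 8

8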